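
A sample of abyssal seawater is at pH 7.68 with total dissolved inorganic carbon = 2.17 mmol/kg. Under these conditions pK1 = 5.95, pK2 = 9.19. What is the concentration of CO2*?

α₀ = 1 / (1 + K1/[H⁺] + K1K2/[H⁺]²) = 1 / (1 + 10^+1.73 + 10^+0.22)
   = 1 / (1 + 53.703 + 1.6596) = 1/56.363 = 0.01774
[CO2*] = α₀ × DIC = 0.01774 × 2.17 = 0.0385 mmol/kg

[CO2*] = 0.0385 mmol/kg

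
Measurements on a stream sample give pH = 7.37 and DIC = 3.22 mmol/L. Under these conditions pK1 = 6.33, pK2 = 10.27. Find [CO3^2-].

α₂ = 1 / (1 + [H⁺]/K2 + [H⁺]²/(K1K2)) = 1 / (1 + 10^+2.90 + 10^+1.86)
   = 1 / (1 + 794.33 + 72.444) = 1/867.77 = 0.001152
[CO3²⁻] = α₂ × DIC = 0.001152 × 3.22 = 0.00371 mmol/L = 3.71 μmol/L

[CO3²⁻] = 3.71 μmol/L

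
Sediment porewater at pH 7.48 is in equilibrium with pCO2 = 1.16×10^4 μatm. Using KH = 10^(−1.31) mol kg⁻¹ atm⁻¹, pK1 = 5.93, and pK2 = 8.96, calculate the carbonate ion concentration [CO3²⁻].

[CO3²⁻] = 0.668 mmol/kg

[CO2*] = KH · pCO2 = 10^(−1.31) × 1.16×10^4×10^-6 = 5.681×10^-4 mol/kg
α₀ = 1/(1 + K1/[H⁺] + K1K2/[H⁺]²) = 1/(1 + 10^+1.55 + 10^+0.07) = 0.02656
DIC = [CO2*]/α₀ = 5.681×10^-4 / 0.02656 = 21.39 mmol/kg
[CO3²⁻] = α₂·DIC; α₂ = 0.03120, so [CO3²⁻] = 0.03120 × 21.39 = 0.668 mmol/kg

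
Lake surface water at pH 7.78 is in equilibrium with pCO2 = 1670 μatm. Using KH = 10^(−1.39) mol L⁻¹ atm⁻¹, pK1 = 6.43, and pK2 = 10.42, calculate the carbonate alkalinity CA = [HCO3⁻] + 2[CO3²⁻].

[CO2*] = KH · pCO2 = 10^(−1.39) × 1670×10^-6 = 6.803×10^-5 mol/L
α₀ = 1/(1 + K1/[H⁺] + K1K2/[H⁺]²) = 1/(1 + 10^+1.35 + 10^-1.29) = 0.04266
DIC = [CO2*]/α₀ = 6.803×10^-5 / 0.04266 = 1.595 mmol/L
CA = (α₁ + 2α₂)·DIC = (0.9551 + 2×0.002188) × 1.595 = 1.53 mmol/L

CA = 1.53 mmol/L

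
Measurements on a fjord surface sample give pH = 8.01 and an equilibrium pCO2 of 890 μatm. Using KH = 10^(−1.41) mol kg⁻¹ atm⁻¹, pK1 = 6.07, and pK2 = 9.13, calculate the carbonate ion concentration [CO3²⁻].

[CO3²⁻] = 0.229 mmol/kg

[CO2*] = KH · pCO2 = 10^(−1.41) × 890×10^-6 = 3.463×10^-5 mol/kg
α₀ = 1/(1 + K1/[H⁺] + K1K2/[H⁺]²) = 1/(1 + 10^+1.94 + 10^+0.82) = 0.01056
DIC = [CO2*]/α₀ = 3.463×10^-5 / 0.01056 = 3.279 mmol/kg
[CO3²⁻] = α₂·DIC; α₂ = 0.06976, so [CO3²⁻] = 0.06976 × 3.279 = 0.229 mmol/kg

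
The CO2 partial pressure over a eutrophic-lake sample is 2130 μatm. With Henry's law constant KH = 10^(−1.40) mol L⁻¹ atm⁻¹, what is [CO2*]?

[CO2*] = 84.8 μmol/L

KH = 10^(−1.40) = 3.981×10^-2 mol L⁻¹ atm⁻¹
[CO2*] = KH · pCO2 = 3.981×10^-2 × 2130×10^-6 atm = 8.48×10^-5 mol/L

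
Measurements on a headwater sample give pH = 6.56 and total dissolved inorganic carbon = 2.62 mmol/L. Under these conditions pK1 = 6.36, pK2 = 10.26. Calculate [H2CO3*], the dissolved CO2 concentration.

α₀ = 1 / (1 + K1/[H⁺] + K1K2/[H⁺]²) = 1 / (1 + 10^+0.20 + 10^-3.50)
   = 1 / (1 + 1.5849 + 0.00031623) = 1/2.5852 = 0.3868
[CO2*] = α₀ × DIC = 0.3868 × 2.62 = 1.01 mmol/L

[CO2*] = 1.01 mmol/L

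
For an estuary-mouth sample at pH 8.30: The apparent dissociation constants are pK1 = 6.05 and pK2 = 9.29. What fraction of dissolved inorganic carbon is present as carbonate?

α₂ = 0.0924

α₂ = 1 / (1 + [H⁺]/K2 + [H⁺]²/(K1K2)) = 1 / (1 + 10^+0.99 + 10^-1.26)
   = 1 / (1 + 9.7724 + 0.054954) = 1/10.827 = 0.09236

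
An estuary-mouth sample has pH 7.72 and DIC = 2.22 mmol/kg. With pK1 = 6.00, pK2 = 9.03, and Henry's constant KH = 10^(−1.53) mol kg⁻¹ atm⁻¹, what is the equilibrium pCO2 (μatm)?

α₀ = 1 / (1 + K1/[H⁺] + K1K2/[H⁺]²) = 1 / (1 + 10^+1.72 + 10^+0.41)
   = 1 / (1 + 52.481 + 2.5704) = 1/56.051 = 0.01784
[CO2*] = α₀ × DIC = 0.01784 × 2.22 = 0.03961 mmol/kg
pCO2 = [CO2*]/KH = 3.961×10^-5 / 2.951×10^-2 = 1340 μatm

pCO2 = 1340 μatm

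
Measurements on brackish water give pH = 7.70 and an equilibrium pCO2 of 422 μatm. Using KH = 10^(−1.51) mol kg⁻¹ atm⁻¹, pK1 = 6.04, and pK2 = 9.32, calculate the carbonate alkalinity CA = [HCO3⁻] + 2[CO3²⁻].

[CO2*] = KH · pCO2 = 10^(−1.51) × 422×10^-6 = 1.304×10^-5 mol/kg
α₀ = 1/(1 + K1/[H⁺] + K1K2/[H⁺]²) = 1/(1 + 10^+1.66 + 10^+0.04) = 0.02092
DIC = [CO2*]/α₀ = 1.304×10^-5 / 0.02092 = 0.6234 mmol/kg
CA = (α₁ + 2α₂)·DIC = (0.9561 + 2×0.02294) × 0.6234 = 0.625 mmol/kg

CA = 0.625 mmol/kg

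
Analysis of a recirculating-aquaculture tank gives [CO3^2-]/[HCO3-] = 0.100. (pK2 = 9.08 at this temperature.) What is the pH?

From K2 = [H⁺][CO3^2-]/[HCO3-]:  pH = pK2 + log₁₀([CO3^2-]/[HCO3-])
log₁₀(0.100) = -1.000
pH = 9.08 + (-1.000) = 8.08

pH = 8.08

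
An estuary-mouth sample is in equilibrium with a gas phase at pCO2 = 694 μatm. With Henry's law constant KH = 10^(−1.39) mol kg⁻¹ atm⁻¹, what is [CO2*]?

KH = 10^(−1.39) = 4.074×10^-2 mol kg⁻¹ atm⁻¹
[CO2*] = KH · pCO2 = 4.074×10^-2 × 694×10^-6 atm = 2.83×10^-5 mol/kg

[CO2*] = 28.3 μmol/kg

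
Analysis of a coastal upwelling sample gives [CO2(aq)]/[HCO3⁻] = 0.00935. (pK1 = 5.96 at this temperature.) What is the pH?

From K1 = [H⁺][HCO3⁻]/[CO2(aq)]:  pH = pK1 − log₁₀([CO2(aq)]/[HCO3⁻])
log₁₀(0.00935) = -2.029
pH = 5.96 − (-2.029) = 7.99

pH = 7.99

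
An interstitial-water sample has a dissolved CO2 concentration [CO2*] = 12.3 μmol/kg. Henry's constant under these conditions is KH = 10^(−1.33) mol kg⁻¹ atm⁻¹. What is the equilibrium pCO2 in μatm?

pCO2 = 263 μatm

KH = 10^(−1.33) = 4.677×10^-2 mol kg⁻¹ atm⁻¹
pCO2 = [CO2*]/KH = 12.3×10^-6 / 4.677×10^-2 = 2.63×10^-4 atm = 263 μatm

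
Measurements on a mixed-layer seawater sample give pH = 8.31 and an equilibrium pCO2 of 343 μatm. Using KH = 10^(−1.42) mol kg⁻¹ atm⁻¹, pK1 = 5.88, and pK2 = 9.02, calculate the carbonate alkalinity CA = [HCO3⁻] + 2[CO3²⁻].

[CO2*] = KH · pCO2 = 10^(−1.42) × 343×10^-6 = 1.304×10^-5 mol/kg
α₀ = 1/(1 + K1/[H⁺] + K1K2/[H⁺]²) = 1/(1 + 10^+2.43 + 10^+1.72) = 0.003099
DIC = [CO2*]/α₀ = 1.304×10^-5 / 0.003099 = 4.207 mmol/kg
CA = (α₁ + 2α₂)·DIC = (0.8342 + 2×0.1627) × 4.207 = 4.88 mmol/kg

CA = 4.88 mmol/kg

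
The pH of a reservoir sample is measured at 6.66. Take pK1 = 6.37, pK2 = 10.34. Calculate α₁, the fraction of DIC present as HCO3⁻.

α₁ = 0.661

α₁ = 1 / (1 + [H⁺]/K1 + K2/[H⁺]) = 1 / (1 + 10^-0.29 + 10^-3.68)
   = 1 / (1 + 0.51286 + 0.00020893) = 1/1.5131 = 0.6609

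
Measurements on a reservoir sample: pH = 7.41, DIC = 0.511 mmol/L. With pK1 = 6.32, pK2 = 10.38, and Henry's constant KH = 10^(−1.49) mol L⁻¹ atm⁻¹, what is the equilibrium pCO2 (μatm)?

α₀ = 1 / (1 + K1/[H⁺] + K1K2/[H⁺]²) = 1 / (1 + 10^+1.09 + 10^-1.88)
   = 1 / (1 + 12.303 + 0.013183) = 1/13.316 = 0.07510
[CO2*] = α₀ × DIC = 0.07510 × 0.511 = 0.03838 mmol/L
pCO2 = [CO2*]/KH = 3.838×10^-5 / 3.236×10^-2 = 1190 μatm

pCO2 = 1190 μatm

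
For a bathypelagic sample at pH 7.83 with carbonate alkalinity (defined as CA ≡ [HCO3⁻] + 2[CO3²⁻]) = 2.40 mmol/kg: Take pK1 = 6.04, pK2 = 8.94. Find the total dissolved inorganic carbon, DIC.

DIC = 2.27 mmol/kg

CA = [HCO3⁻] + 2[CO3²⁻] = (α₁ + 2α₂)·DIC
At pH 7.83: [H⁺]/K1 = 10^-1.79 = 0.016218, K2/[H⁺] = 10^-1.11 = 0.077625
α₁ = 1/(1 + 0.016218 + 0.077625) = 1/1.0938 = 0.9142; α₂ = α₁·K2/[H⁺] = 0.07097
α₁ + 2α₂ = 1.0561
DIC = CA / (α₁ + 2α₂) = 2.40 / 1.0561 = 2.27 mmol/kg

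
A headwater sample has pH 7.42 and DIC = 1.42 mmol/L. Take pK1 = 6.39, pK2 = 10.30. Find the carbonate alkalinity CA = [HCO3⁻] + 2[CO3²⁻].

CA = 1.30 mmol/L

CA = [HCO3⁻] + 2[CO3²⁻] = (α₁ + 2α₂)·DIC
At pH 7.42: [H⁺]/K1 = 10^-1.03 = 0.093325, K2/[H⁺] = 10^-2.88 = 0.0013183
α₁ = 1/(1 + 0.093325 + 0.0013183) = 1/1.0946 = 0.9135; α₂ = α₁·K2/[H⁺] = 0.001204
α₁ + 2α₂ = 0.9159
CA = 0.9159 × 1.42 = 1.30 mmol/L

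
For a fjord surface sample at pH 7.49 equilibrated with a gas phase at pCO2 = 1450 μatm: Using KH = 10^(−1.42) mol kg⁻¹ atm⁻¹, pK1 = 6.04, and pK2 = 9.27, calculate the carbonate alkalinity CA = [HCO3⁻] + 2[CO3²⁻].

CA = 1.61 mmol/kg

[CO2*] = KH · pCO2 = 10^(−1.42) × 1450×10^-6 = 5.513×10^-5 mol/kg
α₀ = 1/(1 + K1/[H⁺] + K1K2/[H⁺]²) = 1/(1 + 10^+1.45 + 10^-0.33) = 0.03373
DIC = [CO2*]/α₀ = 5.513×10^-5 / 0.03373 = 1.635 mmol/kg
CA = (α₁ + 2α₂)·DIC = (0.9505 + 2×0.01577) × 1.635 = 1.61 mmol/kg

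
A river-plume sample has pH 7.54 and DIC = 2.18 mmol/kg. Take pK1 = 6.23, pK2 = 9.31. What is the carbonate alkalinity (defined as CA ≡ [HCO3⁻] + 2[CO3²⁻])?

CA = 2.11 mmol/kg

CA = [HCO3⁻] + 2[CO3²⁻] = (α₁ + 2α₂)·DIC
At pH 7.54: [H⁺]/K1 = 10^-1.31 = 0.048978, K2/[H⁺] = 10^-1.77 = 0.016982
α₁ = 1/(1 + 0.048978 + 0.016982) = 1/1.0660 = 0.9381; α₂ = α₁·K2/[H⁺] = 0.01593
α₁ + 2α₂ = 0.9700
CA = 0.9700 × 2.18 = 2.11 mmol/kg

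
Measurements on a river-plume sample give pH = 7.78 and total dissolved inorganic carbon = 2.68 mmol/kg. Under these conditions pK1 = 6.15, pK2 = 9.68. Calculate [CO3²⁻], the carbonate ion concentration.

α₂ = 1 / (1 + [H⁺]/K2 + [H⁺]²/(K1K2)) = 1 / (1 + 10^+1.90 + 10^+0.27)
   = 1 / (1 + 79.433 + 1.8621) = 1/82.295 = 0.01215
[CO3²⁻] = α₂ × DIC = 0.01215 × 2.68 = 0.0326 mmol/kg

[CO3²⁻] = 0.0326 mmol/kg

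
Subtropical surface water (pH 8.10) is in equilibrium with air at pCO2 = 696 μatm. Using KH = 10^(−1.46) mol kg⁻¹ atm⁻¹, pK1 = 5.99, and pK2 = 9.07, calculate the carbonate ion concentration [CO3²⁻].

[CO3²⁻] = 0.333 mmol/kg

[CO2*] = KH · pCO2 = 10^(−1.46) × 696×10^-6 = 2.413×10^-5 mol/kg
α₀ = 1/(1 + K1/[H⁺] + K1K2/[H⁺]²) = 1/(1 + 10^+2.11 + 10^+1.14) = 0.006962
DIC = [CO2*]/α₀ = 2.413×10^-5 / 0.006962 = 3.466 mmol/kg
[CO3²⁻] = α₂·DIC; α₂ = 0.09611, so [CO3²⁻] = 0.09611 × 3.466 = 0.333 mmol/kg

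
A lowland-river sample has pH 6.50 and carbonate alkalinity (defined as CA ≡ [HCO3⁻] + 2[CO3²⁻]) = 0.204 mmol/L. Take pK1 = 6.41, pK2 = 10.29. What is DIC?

CA = [HCO3⁻] + 2[CO3²⁻] = (α₁ + 2α₂)·DIC
At pH 6.50: [H⁺]/K1 = 10^-0.09 = 0.81283, K2/[H⁺] = 10^-3.79 = 0.00016218
α₁ = 1/(1 + 0.81283 + 0.00016218) = 1/1.8130 = 0.5516; α₂ = α₁·K2/[H⁺] = 8.945×10^-5
α₁ + 2α₂ = 0.5518
DIC = CA / (α₁ + 2α₂) = 0.204 / 0.5518 = 0.370 mmol/L

DIC = 0.370 mmol/L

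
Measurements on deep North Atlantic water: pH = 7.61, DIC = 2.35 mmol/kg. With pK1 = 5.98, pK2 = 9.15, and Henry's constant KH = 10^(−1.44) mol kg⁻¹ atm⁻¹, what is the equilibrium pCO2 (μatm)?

α₀ = 1 / (1 + K1/[H⁺] + K1K2/[H⁺]²) = 1 / (1 + 10^+1.63 + 10^+0.09)
   = 1 / (1 + 42.658 + 1.2303) = 1/44.888 = 0.02228
[CO2*] = α₀ × DIC = 0.02228 × 2.35 = 0.05235 mmol/kg
pCO2 = [CO2*]/KH = 5.235×10^-5 / 3.631×10^-2 = 1440 μatm

pCO2 = 1440 μatm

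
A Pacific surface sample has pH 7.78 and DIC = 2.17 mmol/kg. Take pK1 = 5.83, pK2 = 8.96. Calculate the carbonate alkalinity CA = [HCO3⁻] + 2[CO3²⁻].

CA = 2.28 mmol/kg

CA = [HCO3⁻] + 2[CO3²⁻] = (α₁ + 2α₂)·DIC
At pH 7.78: [H⁺]/K1 = 10^-1.95 = 0.011220, K2/[H⁺] = 10^-1.18 = 0.066069
α₁ = 1/(1 + 0.011220 + 0.066069) = 1/1.0773 = 0.9283; α₂ = α₁·K2/[H⁺] = 0.06133
α₁ + 2α₂ = 1.0509
CA = 1.0509 × 2.17 = 2.28 mmol/kg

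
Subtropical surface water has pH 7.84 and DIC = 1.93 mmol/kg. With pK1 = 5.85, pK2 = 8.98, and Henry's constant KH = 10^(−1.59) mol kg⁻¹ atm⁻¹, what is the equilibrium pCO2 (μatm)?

pCO2 = 710 μatm

α₀ = 1 / (1 + K1/[H⁺] + K1K2/[H⁺]²) = 1 / (1 + 10^+1.99 + 10^+0.85)
   = 1 / (1 + 97.724 + 7.0795) = 1/105.80 = 0.009452
[CO2*] = α₀ × DIC = 0.009452 × 1.93 = 0.01824 mmol/kg = 18.24 μmol/kg
pCO2 = [CO2*]/KH = 1.824×10^-5 / 2.570×10^-2 = 710 μatm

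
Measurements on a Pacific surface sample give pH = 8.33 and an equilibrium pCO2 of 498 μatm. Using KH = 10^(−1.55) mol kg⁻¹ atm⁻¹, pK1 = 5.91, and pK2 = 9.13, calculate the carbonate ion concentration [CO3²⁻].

[CO2*] = KH · pCO2 = 10^(−1.55) × 498×10^-6 = 1.404×10^-5 mol/kg
α₀ = 1/(1 + K1/[H⁺] + K1K2/[H⁺]²) = 1/(1 + 10^+2.42 + 10^+1.62) = 0.003271
DIC = [CO2*]/α₀ = 1.404×10^-5 / 0.003271 = 4.291 mmol/kg
[CO3²⁻] = α₂·DIC; α₂ = 0.1364, so [CO3²⁻] = 0.1364 × 4.291 = 0.585 mmol/kg

[CO3²⁻] = 0.585 mmol/kg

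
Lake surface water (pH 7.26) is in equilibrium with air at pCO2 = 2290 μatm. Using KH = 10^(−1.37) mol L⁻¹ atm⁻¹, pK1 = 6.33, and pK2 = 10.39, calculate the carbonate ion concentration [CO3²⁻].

[CO3²⁻] = 0.616 μmol/L

[CO2*] = KH · pCO2 = 10^(−1.37) × 2290×10^-6 = 9.769×10^-5 mol/L
α₀ = 1/(1 + K1/[H⁺] + K1K2/[H⁺]²) = 1/(1 + 10^+0.93 + 10^-2.20) = 0.1051
DIC = [CO2*]/α₀ = 9.769×10^-5 / 0.1051 = 0.9298 mmol/L
[CO3²⁻] = α₂·DIC; α₂ = 0.0006629, so [CO3²⁻] = 0.0006629 × 0.9298 = 0.000616 mmol/L = 0.616 μmol/L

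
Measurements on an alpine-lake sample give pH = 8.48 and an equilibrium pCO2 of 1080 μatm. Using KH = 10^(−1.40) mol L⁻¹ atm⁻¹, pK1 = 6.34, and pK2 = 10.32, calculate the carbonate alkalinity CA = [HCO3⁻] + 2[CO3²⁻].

[CO2*] = KH · pCO2 = 10^(−1.40) × 1080×10^-6 = 4.300×10^-5 mol/L
α₀ = 1/(1 + K1/[H⁺] + K1K2/[H⁺]²) = 1/(1 + 10^+2.14 + 10^+0.30) = 0.007091
DIC = [CO2*]/α₀ = 4.300×10^-5 / 0.007091 = 6.064 mmol/L
CA = (α₁ + 2α₂)·DIC = (0.9788 + 2×0.01415) × 6.064 = 6.11 mmol/L

CA = 6.11 mmol/L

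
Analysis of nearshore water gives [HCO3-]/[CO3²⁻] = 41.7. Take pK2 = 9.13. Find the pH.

From K2 = [H⁺][CO3²⁻]/[HCO3-]:  pH = pK2 − log₁₀([HCO3-]/[CO3²⁻])
log₁₀(41.7) = +1.620
pH = 9.13 − (+1.620) = 7.51

pH = 7.51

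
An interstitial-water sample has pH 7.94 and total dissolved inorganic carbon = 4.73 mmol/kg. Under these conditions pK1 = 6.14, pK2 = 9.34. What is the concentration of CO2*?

[CO2*] = 0.0710 mmol/kg

α₀ = 1 / (1 + K1/[H⁺] + K1K2/[H⁺]²) = 1 / (1 + 10^+1.80 + 10^+0.40)
   = 1 / (1 + 63.096 + 2.5119) = 1/66.608 = 0.01501
[CO2*] = α₀ × DIC = 0.01501 × 4.73 = 0.0710 mmol/kg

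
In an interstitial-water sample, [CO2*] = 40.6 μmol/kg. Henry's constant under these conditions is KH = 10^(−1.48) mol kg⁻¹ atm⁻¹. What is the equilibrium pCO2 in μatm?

KH = 10^(−1.48) = 3.311×10^-2 mol kg⁻¹ atm⁻¹
pCO2 = [CO2*]/KH = 40.6×10^-6 / 3.311×10^-2 = 1.23×10^-3 atm = 1230 μatm

pCO2 = 1230 μatm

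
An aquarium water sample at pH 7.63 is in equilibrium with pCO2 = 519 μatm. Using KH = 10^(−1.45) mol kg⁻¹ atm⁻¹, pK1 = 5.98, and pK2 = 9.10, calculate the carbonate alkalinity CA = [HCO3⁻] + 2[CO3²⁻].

CA = 0.878 mmol/kg

[CO2*] = KH · pCO2 = 10^(−1.45) × 519×10^-6 = 1.841×10^-5 mol/kg
α₀ = 1/(1 + K1/[H⁺] + K1K2/[H⁺]²) = 1/(1 + 10^+1.65 + 10^+0.18) = 0.02119
DIC = [CO2*]/α₀ = 1.841×10^-5 / 0.02119 = 0.8688 mmol/kg
CA = (α₁ + 2α₂)·DIC = (0.9467 + 2×0.03208) × 0.8688 = 0.878 mmol/kg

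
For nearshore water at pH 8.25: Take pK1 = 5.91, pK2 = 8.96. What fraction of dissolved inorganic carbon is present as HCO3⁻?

α₁ = 0.834

α₁ = 1 / (1 + [H⁺]/K1 + K2/[H⁺]) = 1 / (1 + 10^-2.34 + 10^-0.71)
   = 1 / (1 + 0.0045709 + 0.19498) = 1/1.1996 = 0.8336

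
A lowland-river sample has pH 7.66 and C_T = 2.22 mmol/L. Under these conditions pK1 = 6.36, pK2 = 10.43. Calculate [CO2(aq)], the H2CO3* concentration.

[CO2*] = 0.106 mmol/L

α₀ = 1 / (1 + K1/[H⁺] + K1K2/[H⁺]²) = 1 / (1 + 10^+1.30 + 10^-1.47)
   = 1 / (1 + 19.953 + 0.033884) = 1/20.987 = 0.04765
[CO2*] = α₀ × DIC = 0.04765 × 2.22 = 0.106 mmol/L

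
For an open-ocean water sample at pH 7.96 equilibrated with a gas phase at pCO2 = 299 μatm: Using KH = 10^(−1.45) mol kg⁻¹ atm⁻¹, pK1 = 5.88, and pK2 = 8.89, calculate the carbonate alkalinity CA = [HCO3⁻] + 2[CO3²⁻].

CA = 1.58 mmol/kg

[CO2*] = KH · pCO2 = 10^(−1.45) × 299×10^-6 = 1.061×10^-5 mol/kg
α₀ = 1/(1 + K1/[H⁺] + K1K2/[H⁺]²) = 1/(1 + 10^+2.08 + 10^+1.15) = 0.007388
DIC = [CO2*]/α₀ = 1.061×10^-5 / 0.007388 = 1.436 mmol/kg
CA = (α₁ + 2α₂)·DIC = (0.8883 + 2×0.1044) × 1.436 = 1.58 mmol/kg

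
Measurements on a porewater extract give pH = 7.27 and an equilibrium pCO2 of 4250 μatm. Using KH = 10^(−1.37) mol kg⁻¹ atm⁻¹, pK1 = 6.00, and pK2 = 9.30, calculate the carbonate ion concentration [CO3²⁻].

[CO3²⁻] = 0.0315 mmol/kg

[CO2*] = KH · pCO2 = 10^(−1.37) × 4250×10^-6 = 1.813×10^-4 mol/kg
α₀ = 1/(1 + K1/[H⁺] + K1K2/[H⁺]²) = 1/(1 + 10^+1.27 + 10^-0.76) = 0.05052
DIC = [CO2*]/α₀ = 1.813×10^-4 / 0.05052 = 3.589 mmol/kg
[CO3²⁻] = α₂·DIC; α₂ = 0.008779, so [CO3²⁻] = 0.008779 × 3.589 = 0.0315 mmol/kg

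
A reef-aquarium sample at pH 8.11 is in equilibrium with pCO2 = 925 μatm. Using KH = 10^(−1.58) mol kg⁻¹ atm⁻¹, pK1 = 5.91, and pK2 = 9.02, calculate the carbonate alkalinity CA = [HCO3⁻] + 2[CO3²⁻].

CA = 4.80 mmol/kg

[CO2*] = KH · pCO2 = 10^(−1.58) × 925×10^-6 = 2.433×10^-5 mol/kg
α₀ = 1/(1 + K1/[H⁺] + K1K2/[H⁺]²) = 1/(1 + 10^+2.20 + 10^+1.29) = 0.005587
DIC = [CO2*]/α₀ = 2.433×10^-5 / 0.005587 = 4.355 mmol/kg
CA = (α₁ + 2α₂)·DIC = (0.8855 + 2×0.1089) × 4.355 = 4.80 mmol/kg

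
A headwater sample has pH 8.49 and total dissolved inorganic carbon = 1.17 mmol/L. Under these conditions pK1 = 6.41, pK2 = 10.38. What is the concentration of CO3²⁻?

[CO3²⁻] = 14.8 μmol/L

α₂ = 1 / (1 + [H⁺]/K2 + [H⁺]²/(K1K2)) = 1 / (1 + 10^+1.89 + 10^-0.19)
   = 1 / (1 + 77.625 + 0.64565) = 1/79.270 = 0.01262
[CO3²⁻] = α₂ × DIC = 0.01262 × 1.17 = 0.0148 mmol/L = 14.8 μmol/L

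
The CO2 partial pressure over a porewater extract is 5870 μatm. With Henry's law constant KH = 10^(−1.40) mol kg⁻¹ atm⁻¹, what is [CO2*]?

KH = 10^(−1.40) = 3.981×10^-2 mol kg⁻¹ atm⁻¹
[CO2*] = KH · pCO2 = 3.981×10^-2 × 5870×10^-6 atm = 2.34×10^-4 mol/kg

[CO2*] = 234 μmol/kg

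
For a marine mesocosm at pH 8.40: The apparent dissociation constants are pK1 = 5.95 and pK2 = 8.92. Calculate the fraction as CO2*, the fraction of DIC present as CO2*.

α₀ = 1 / (1 + K1/[H⁺] + K1K2/[H⁺]²) = 1 / (1 + 10^+2.45 + 10^+1.93)
   = 1 / (1 + 281.84 + 85.114) = 1/367.95 = 0.002718

α₀ = 0.00272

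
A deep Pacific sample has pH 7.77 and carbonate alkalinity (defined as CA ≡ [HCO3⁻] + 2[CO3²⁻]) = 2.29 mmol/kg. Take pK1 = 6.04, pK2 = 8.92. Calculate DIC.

DIC = 2.19 mmol/kg

CA = [HCO3⁻] + 2[CO3²⁻] = (α₁ + 2α₂)·DIC
At pH 7.77: [H⁺]/K1 = 10^-1.73 = 0.018621, K2/[H⁺] = 10^-1.15 = 0.070795
α₁ = 1/(1 + 0.018621 + 0.070795) = 1/1.0894 = 0.9179; α₂ = α₁·K2/[H⁺] = 0.06498
α₁ + 2α₂ = 1.0479
DIC = CA / (α₁ + 2α₂) = 2.29 / 1.0479 = 2.19 mmol/kg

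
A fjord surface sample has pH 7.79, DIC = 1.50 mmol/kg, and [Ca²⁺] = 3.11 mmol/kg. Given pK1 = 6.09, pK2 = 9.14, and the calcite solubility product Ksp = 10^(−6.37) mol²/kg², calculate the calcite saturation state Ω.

Ω = 0.459

α₂ = 1 / (1 + [H⁺]/K2 + [H⁺]²/(K1K2)) = 1 / (1 + 10^+1.35 + 10^-0.35)
   = 1 / (1 + 22.387 + 0.44668) = 1/23.834 = 0.04196
[CO3²⁻] = α₂ × DIC = 0.04196 × 1.50 = 0.06294 mmol/kg
Ksp = 10^(−6.37) = 4.266×10^-7
Ω = [Ca²⁺][CO3²⁻]/Ksp = (3.11×10^-3)(6.294×10^-5) / 4.266×10^-7 = 0.459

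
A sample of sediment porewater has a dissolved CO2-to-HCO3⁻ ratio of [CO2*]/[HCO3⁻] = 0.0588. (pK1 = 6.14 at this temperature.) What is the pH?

pH = 7.37

From K1 = [H⁺][HCO3⁻]/[CO2*]:  pH = pK1 − log₁₀([CO2*]/[HCO3⁻])
log₁₀(0.0588) = -1.231
pH = 6.14 − (-1.231) = 7.37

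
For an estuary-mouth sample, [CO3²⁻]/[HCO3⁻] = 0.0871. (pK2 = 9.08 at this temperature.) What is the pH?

pH = 8.02

From K2 = [H⁺][CO3²⁻]/[HCO3⁻]:  pH = pK2 + log₁₀([CO3²⁻]/[HCO3⁻])
log₁₀(0.0871) = -1.060
pH = 9.08 + (-1.060) = 8.02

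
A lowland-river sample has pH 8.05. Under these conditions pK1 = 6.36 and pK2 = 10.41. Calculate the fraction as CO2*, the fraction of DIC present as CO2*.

α₀ = 1 / (1 + K1/[H⁺] + K1K2/[H⁺]²) = 1 / (1 + 10^+1.69 + 10^-0.67)
   = 1 / (1 + 48.978 + 0.21380) = 1/50.192 = 0.01992

α₀ = 0.0199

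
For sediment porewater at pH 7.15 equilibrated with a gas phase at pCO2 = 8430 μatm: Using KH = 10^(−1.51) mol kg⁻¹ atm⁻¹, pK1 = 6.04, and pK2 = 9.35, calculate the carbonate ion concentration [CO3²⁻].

[CO3²⁻] = 0.0212 mmol/kg

[CO2*] = KH · pCO2 = 10^(−1.51) × 8430×10^-6 = 2.605×10^-4 mol/kg
α₀ = 1/(1 + K1/[H⁺] + K1K2/[H⁺]²) = 1/(1 + 10^+1.11 + 10^-1.09) = 0.07161
DIC = [CO2*]/α₀ = 2.605×10^-4 / 0.07161 = 3.638 mmol/kg
[CO3²⁻] = α₂·DIC; α₂ = 0.005821, so [CO3²⁻] = 0.005821 × 3.638 = 0.0212 mmol/kg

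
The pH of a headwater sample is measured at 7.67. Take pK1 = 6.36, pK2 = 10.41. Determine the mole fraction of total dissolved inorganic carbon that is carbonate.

α₂ = 1 / (1 + [H⁺]/K2 + [H⁺]²/(K1K2)) = 1 / (1 + 10^+2.74 + 10^+1.43)
   = 1 / (1 + 549.54 + 26.915) = 1/577.46 = 0.001732

α₂ = 0.00173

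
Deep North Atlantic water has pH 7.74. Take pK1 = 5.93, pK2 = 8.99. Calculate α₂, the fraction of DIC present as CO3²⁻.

α₂ = 0.0525

α₂ = 1 / (1 + [H⁺]/K2 + [H⁺]²/(K1K2)) = 1 / (1 + 10^+1.25 + 10^-0.56)
   = 1 / (1 + 17.783 + 0.27542) = 1/19.058 = 0.05247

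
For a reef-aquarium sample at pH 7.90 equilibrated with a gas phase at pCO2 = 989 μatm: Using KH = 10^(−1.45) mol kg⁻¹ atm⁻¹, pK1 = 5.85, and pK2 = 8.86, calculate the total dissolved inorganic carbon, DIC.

DIC = 4.40 mmol/kg

[CO2*] = KH · pCO2 = 10^(−1.45) × 989×10^-6 = 3.509×10^-5 mol/kg
α₀ = 1/(1 + K1/[H⁺] + K1K2/[H⁺]²) = 1/(1 + 10^+2.05 + 10^+1.09) = 0.007968
DIC = [CO2*]/α₀ = 3.509×10^-5 / 0.007968 = 4.40 mmol/kg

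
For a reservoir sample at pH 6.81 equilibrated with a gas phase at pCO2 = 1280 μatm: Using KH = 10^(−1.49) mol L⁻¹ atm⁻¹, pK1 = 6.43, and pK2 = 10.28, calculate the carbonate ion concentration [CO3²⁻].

[CO3²⁻] = 0.0337 μmol/L

[CO2*] = KH · pCO2 = 10^(−1.49) × 1280×10^-6 = 4.142×10^-5 mol/L
α₀ = 1/(1 + K1/[H⁺] + K1K2/[H⁺]²) = 1/(1 + 10^+0.38 + 10^-3.09) = 0.2941
DIC = [CO2*]/α₀ = 4.142×10^-5 / 0.2941 = 0.1408 mmol/L
[CO3²⁻] = α₂·DIC; α₂ = 0.0002391, so [CO3²⁻] = 0.0002391 × 0.1408 = 3.37×10^-5 mmol/L = 0.0337 μmol/L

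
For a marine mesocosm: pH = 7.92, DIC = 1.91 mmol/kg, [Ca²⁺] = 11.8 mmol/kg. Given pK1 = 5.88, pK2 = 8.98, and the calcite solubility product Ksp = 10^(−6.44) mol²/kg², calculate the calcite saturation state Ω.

α₂ = 1 / (1 + [H⁺]/K2 + [H⁺]²/(K1K2)) = 1 / (1 + 10^+1.06 + 10^-0.98)
   = 1 / (1 + 11.482 + 0.10471) = 1/12.586 = 0.07945
[CO3²⁻] = α₂ × DIC = 0.07945 × 1.91 = 0.1518 mmol/kg
Ksp = 10^(−6.44) = 3.631×10^-7
Ω = [Ca²⁺][CO3²⁻]/Ksp = (11.8×10^-3)(1.518×10^-4) / 3.631×10^-7 = 4.93

Ω = 4.93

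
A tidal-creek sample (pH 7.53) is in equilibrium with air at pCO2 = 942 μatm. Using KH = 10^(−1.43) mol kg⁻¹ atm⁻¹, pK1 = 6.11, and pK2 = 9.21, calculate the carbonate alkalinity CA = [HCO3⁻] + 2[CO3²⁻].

CA = 0.959 mmol/kg

[CO2*] = KH · pCO2 = 10^(−1.43) × 942×10^-6 = 3.500×10^-5 mol/kg
α₀ = 1/(1 + K1/[H⁺] + K1K2/[H⁺]²) = 1/(1 + 10^+1.42 + 10^-0.26) = 0.03590
DIC = [CO2*]/α₀ = 3.500×10^-5 / 0.03590 = 0.9748 mmol/kg
CA = (α₁ + 2α₂)·DIC = (0.9444 + 2×0.01973) × 0.9748 = 0.959 mmol/kg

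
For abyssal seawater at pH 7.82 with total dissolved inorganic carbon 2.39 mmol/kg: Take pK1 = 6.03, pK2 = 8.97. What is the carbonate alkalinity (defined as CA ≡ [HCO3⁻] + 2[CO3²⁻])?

CA = [HCO3⁻] + 2[CO3²⁻] = (α₁ + 2α₂)·DIC
At pH 7.82: [H⁺]/K1 = 10^-1.79 = 0.016218, K2/[H⁺] = 10^-1.15 = 0.070795
α₁ = 1/(1 + 0.016218 + 0.070795) = 1/1.0870 = 0.9200; α₂ = α₁·K2/[H⁺] = 0.06513
α₁ + 2α₂ = 1.0502
CA = 1.0502 × 2.39 = 2.51 mmol/kg

CA = 2.51 mmol/kg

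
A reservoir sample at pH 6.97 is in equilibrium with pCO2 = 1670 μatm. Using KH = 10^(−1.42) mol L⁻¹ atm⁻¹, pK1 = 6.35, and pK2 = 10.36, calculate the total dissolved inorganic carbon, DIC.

[CO2*] = KH · pCO2 = 10^(−1.42) × 1670×10^-6 = 6.349×10^-5 mol/L
α₀ = 1/(1 + K1/[H⁺] + K1K2/[H⁺]²) = 1/(1 + 10^+0.62 + 10^-2.77) = 0.1934
DIC = [CO2*]/α₀ = 6.349×10^-5 / 0.1934 = 0.328 mmol/L

DIC = 0.328 mmol/L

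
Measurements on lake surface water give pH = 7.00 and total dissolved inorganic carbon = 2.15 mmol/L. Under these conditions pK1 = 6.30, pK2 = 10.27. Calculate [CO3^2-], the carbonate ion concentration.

α₂ = 1 / (1 + [H⁺]/K2 + [H⁺]²/(K1K2)) = 1 / (1 + 10^+3.27 + 10^+2.57)
   = 1 / (1 + 1862.1 + 371.54) = 1/2234.6 = 0.0004475
[CO3²⁻] = α₂ × DIC = 0.0004475 × 2.15 = 0.000962 mmol/L = 0.962 μmol/L

[CO3²⁻] = 0.962 μmol/L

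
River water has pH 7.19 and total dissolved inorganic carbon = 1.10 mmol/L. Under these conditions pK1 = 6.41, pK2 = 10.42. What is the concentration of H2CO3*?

α₀ = 1 / (1 + K1/[H⁺] + K1K2/[H⁺]²) = 1 / (1 + 10^+0.78 + 10^-2.45)
   = 1 / (1 + 6.0256 + 0.0035481) = 1/7.0291 = 0.1423
[CO2*] = α₀ × DIC = 0.1423 × 1.10 = 0.156 mmol/L

[CO2*] = 0.156 mmol/L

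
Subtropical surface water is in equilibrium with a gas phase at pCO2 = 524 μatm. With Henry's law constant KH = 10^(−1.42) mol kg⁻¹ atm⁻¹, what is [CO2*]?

[CO2*] = 19.9 μmol/kg

KH = 10^(−1.42) = 3.802×10^-2 mol kg⁻¹ atm⁻¹
[CO2*] = KH · pCO2 = 3.802×10^-2 × 524×10^-6 atm = 1.99×10^-5 mol/kg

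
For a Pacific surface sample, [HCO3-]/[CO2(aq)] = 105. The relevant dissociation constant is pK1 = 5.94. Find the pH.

From K1 = [H⁺][HCO3-]/[CO2(aq)]:  pH = pK1 + log₁₀([HCO3-]/[CO2(aq)])
log₁₀(105) = +2.021
pH = 5.94 + (+2.021) = 7.96

pH = 7.96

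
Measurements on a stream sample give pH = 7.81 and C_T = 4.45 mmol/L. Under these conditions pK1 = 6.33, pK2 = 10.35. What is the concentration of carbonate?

[CO3²⁻] = 12.4 μmol/L

α₂ = 1 / (1 + [H⁺]/K2 + [H⁺]²/(K1K2)) = 1 / (1 + 10^+2.54 + 10^+1.06)
   = 1 / (1 + 346.74 + 11.482) = 1/359.22 = 0.002784
[CO3²⁻] = α₂ × DIC = 0.002784 × 4.45 = 0.0124 mmol/L = 12.4 μmol/L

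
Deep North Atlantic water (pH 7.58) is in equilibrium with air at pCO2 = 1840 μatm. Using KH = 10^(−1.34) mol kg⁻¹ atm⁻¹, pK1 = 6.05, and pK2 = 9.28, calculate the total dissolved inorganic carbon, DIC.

[CO2*] = KH · pCO2 = 10^(−1.34) × 1840×10^-6 = 8.410×10^-5 mol/kg
α₀ = 1/(1 + K1/[H⁺] + K1K2/[H⁺]²) = 1/(1 + 10^+1.53 + 10^-0.17) = 0.02812
DIC = [CO2*]/α₀ = 8.410×10^-5 / 0.02812 = 2.99 mmol/kg

DIC = 2.99 mmol/kg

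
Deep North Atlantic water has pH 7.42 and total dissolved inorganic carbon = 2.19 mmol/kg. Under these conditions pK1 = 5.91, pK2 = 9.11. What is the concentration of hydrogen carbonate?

α₁ = 1 / (1 + [H⁺]/K1 + K2/[H⁺]) = 1 / (1 + 10^-1.51 + 10^-1.69)
   = 1 / (1 + 0.030903 + 0.020417) = 1/1.0513 = 0.9512
[HCO3⁻] = α₁ × DIC = 0.9512 × 2.19 = 2.08 mmol/kg

[HCO3⁻] = 2.08 mmol/kg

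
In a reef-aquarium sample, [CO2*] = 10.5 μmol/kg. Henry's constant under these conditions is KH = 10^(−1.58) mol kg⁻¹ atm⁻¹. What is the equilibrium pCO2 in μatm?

KH = 10^(−1.58) = 2.630×10^-2 mol kg⁻¹ atm⁻¹
pCO2 = [CO2*]/KH = 10.5×10^-6 / 2.630×10^-2 = 3.99×10^-4 atm = 399 μatm

pCO2 = 399 μatm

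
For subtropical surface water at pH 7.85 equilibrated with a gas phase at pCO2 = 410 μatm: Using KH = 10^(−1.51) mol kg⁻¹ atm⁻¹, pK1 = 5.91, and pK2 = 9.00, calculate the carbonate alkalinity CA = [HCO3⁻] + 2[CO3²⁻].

CA = 1.26 mmol/kg

[CO2*] = KH · pCO2 = 10^(−1.51) × 410×10^-6 = 1.267×10^-5 mol/kg
α₀ = 1/(1 + K1/[H⁺] + K1K2/[H⁺]²) = 1/(1 + 10^+1.94 + 10^+0.79) = 0.01061
DIC = [CO2*]/α₀ = 1.267×10^-5 / 0.01061 = 1.194 mmol/kg
CA = (α₁ + 2α₂)·DIC = (0.9240 + 2×0.06541) × 1.194 = 1.26 mmol/kg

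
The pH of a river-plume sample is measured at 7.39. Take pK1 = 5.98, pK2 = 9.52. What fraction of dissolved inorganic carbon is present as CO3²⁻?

α₂ = 0.00708

α₂ = 1 / (1 + [H⁺]/K2 + [H⁺]²/(K1K2)) = 1 / (1 + 10^+2.13 + 10^+0.72)
   = 1 / (1 + 134.90 + 5.2481) = 1/141.14 = 0.007085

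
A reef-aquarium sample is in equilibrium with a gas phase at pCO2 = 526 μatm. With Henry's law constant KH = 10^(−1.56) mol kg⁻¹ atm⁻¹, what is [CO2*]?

[CO2*] = 14.5 μmol/kg

KH = 10^(−1.56) = 2.754×10^-2 mol kg⁻¹ atm⁻¹
[CO2*] = KH · pCO2 = 2.754×10^-2 × 526×10^-6 atm = 1.45×10^-5 mol/kg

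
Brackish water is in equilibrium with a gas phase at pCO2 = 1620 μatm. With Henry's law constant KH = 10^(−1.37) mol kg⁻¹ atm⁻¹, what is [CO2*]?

KH = 10^(−1.37) = 4.266×10^-2 mol kg⁻¹ atm⁻¹
[CO2*] = KH · pCO2 = 4.266×10^-2 × 1620×10^-6 atm = 6.91×10^-5 mol/kg

[CO2*] = 69.1 μmol/kg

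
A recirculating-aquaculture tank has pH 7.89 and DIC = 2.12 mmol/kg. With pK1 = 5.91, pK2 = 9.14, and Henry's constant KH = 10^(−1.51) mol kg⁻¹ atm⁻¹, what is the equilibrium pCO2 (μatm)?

pCO2 = 673 μatm

α₀ = 1 / (1 + K1/[H⁺] + K1K2/[H⁺]²) = 1 / (1 + 10^+1.98 + 10^+0.73)
   = 1 / (1 + 95.499 + 5.3703) = 1/101.87 = 0.009816
[CO2*] = α₀ × DIC = 0.009816 × 2.12 = 0.02081 mmol/kg
pCO2 = [CO2*]/KH = 2.081×10^-5 / 3.090×10^-2 = 673 μatm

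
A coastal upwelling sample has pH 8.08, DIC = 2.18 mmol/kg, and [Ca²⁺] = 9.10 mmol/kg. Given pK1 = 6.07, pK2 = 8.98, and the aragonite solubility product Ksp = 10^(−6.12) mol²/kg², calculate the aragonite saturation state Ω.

α₂ = 1 / (1 + [H⁺]/K2 + [H⁺]²/(K1K2)) = 1 / (1 + 10^+0.90 + 10^-1.11)
   = 1 / (1 + 7.9433 + 0.077625) = 1/9.0209 = 0.1109
[CO3²⁻] = α₂ × DIC = 0.1109 × 2.18 = 0.2417 mmol/kg
Ksp = 10^(−6.12) = 7.586×10^-7
Ω = [Ca²⁺][CO3²⁻]/Ksp = (9.10×10^-3)(2.417×10^-4) / 7.586×10^-7 = 2.90

Ω = 2.90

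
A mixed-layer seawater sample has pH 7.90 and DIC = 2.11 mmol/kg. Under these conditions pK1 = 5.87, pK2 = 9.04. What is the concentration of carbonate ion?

[CO3²⁻] = 0.141 mmol/kg

α₂ = 1 / (1 + [H⁺]/K2 + [H⁺]²/(K1K2)) = 1 / (1 + 10^+1.14 + 10^-0.89)
   = 1 / (1 + 13.804 + 0.12882) = 1/14.933 = 0.06697
[CO3²⁻] = α₂ × DIC = 0.06697 × 2.11 = 0.141 mmol/kg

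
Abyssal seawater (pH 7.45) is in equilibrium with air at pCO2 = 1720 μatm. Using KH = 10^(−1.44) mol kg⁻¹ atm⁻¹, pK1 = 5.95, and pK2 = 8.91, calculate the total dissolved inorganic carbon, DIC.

[CO2*] = KH · pCO2 = 10^(−1.44) × 1720×10^-6 = 6.245×10^-5 mol/kg
α₀ = 1/(1 + K1/[H⁺] + K1K2/[H⁺]²) = 1/(1 + 10^+1.50 + 10^+0.04) = 0.02966
DIC = [CO2*]/α₀ = 6.245×10^-5 / 0.02966 = 2.11 mmol/kg

DIC = 2.11 mmol/kg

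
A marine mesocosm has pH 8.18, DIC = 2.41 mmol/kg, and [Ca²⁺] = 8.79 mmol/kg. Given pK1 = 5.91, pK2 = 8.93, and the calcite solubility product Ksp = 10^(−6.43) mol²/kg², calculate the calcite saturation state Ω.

Ω = 8.57

α₂ = 1 / (1 + [H⁺]/K2 + [H⁺]²/(K1K2)) = 1 / (1 + 10^+0.75 + 10^-1.52)
   = 1 / (1 + 5.6234 + 0.030200) = 1/6.6536 = 0.1503
[CO3²⁻] = α₂ × DIC = 0.1503 × 2.41 = 0.3622 mmol/kg
Ksp = 10^(−6.43) = 3.715×10^-7
Ω = [Ca²⁺][CO3²⁻]/Ksp = (8.79×10^-3)(3.622×10^-4) / 3.715×10^-7 = 8.57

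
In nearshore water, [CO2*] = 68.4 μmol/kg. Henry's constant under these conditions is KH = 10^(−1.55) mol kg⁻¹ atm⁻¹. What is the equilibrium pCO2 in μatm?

KH = 10^(−1.55) = 2.818×10^-2 mol kg⁻¹ atm⁻¹
pCO2 = [CO2*]/KH = 68.4×10^-6 / 2.818×10^-2 = 2.43×10^-3 atm = 2430 μatm

pCO2 = 2430 μatm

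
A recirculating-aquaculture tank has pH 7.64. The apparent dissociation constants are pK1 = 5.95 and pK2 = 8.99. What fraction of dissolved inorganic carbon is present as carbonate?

α₂ = 0.0419

α₂ = 1 / (1 + [H⁺]/K2 + [H⁺]²/(K1K2)) = 1 / (1 + 10^+1.35 + 10^-0.34)
   = 1 / (1 + 22.387 + 0.45709) = 1/23.844 = 0.04194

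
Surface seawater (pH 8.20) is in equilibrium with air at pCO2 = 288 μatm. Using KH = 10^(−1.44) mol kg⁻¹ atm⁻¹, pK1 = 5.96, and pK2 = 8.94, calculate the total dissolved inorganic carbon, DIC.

[CO2*] = KH · pCO2 = 10^(−1.44) × 288×10^-6 = 1.046×10^-5 mol/kg
α₀ = 1/(1 + K1/[H⁺] + K1K2/[H⁺]²) = 1/(1 + 10^+2.24 + 10^+1.50) = 0.004845
DIC = [CO2*]/α₀ = 1.046×10^-5 / 0.004845 = 2.16 mmol/kg

DIC = 2.16 mmol/kg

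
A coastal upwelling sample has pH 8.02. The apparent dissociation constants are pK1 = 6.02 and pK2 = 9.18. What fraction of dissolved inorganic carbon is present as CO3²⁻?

α₂ = 0.0641

α₂ = 1 / (1 + [H⁺]/K2 + [H⁺]²/(K1K2)) = 1 / (1 + 10^+1.16 + 10^-0.84)
   = 1 / (1 + 14.454 + 0.14454) = 1/15.599 = 0.06411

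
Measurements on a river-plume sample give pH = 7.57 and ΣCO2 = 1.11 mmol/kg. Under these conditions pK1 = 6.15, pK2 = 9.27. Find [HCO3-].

[HCO3⁻] = 1.05 mmol/kg

α₁ = 1 / (1 + [H⁺]/K1 + K2/[H⁺]) = 1 / (1 + 10^-1.42 + 10^-1.70)
   = 1 / (1 + 0.038019 + 0.019953) = 1/1.0580 = 0.9452
[HCO3⁻] = α₁ × DIC = 0.9452 × 1.11 = 1.05 mmol/kg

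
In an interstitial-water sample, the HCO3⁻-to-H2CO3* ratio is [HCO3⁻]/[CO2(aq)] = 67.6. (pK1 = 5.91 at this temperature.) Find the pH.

pH = 7.74

From K1 = [H⁺][HCO3⁻]/[CO2(aq)]:  pH = pK1 + log₁₀([HCO3⁻]/[CO2(aq)])
log₁₀(67.6) = +1.830
pH = 5.91 + (+1.830) = 7.74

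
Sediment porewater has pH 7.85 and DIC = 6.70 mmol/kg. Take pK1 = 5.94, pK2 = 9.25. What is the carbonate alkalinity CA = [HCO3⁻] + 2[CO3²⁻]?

CA = [HCO3⁻] + 2[CO3²⁻] = (α₁ + 2α₂)·DIC
At pH 7.85: [H⁺]/K1 = 10^-1.91 = 0.012303, K2/[H⁺] = 10^-1.40 = 0.039811
α₁ = 1/(1 + 0.012303 + 0.039811) = 1/1.0521 = 0.9505; α₂ = α₁·K2/[H⁺] = 0.03784
α₁ + 2α₂ = 1.0261
CA = 1.0261 × 6.70 = 6.88 mmol/kg

CA = 6.88 mmol/kg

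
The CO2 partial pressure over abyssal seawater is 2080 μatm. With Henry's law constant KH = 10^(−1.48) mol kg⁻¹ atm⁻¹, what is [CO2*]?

[CO2*] = 68.9 μmol/kg

KH = 10^(−1.48) = 3.311×10^-2 mol kg⁻¹ atm⁻¹
[CO2*] = KH · pCO2 = 3.311×10^-2 × 2080×10^-6 atm = 6.89×10^-5 mol/kg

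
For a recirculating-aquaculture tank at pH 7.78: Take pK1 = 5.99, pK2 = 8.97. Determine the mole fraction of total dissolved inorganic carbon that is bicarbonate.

α₁ = 1 / (1 + [H⁺]/K1 + K2/[H⁺]) = 1 / (1 + 10^-1.79 + 10^-1.19)
   = 1 / (1 + 0.016218 + 0.064565) = 1/1.0808 = 0.9253

α₁ = 0.925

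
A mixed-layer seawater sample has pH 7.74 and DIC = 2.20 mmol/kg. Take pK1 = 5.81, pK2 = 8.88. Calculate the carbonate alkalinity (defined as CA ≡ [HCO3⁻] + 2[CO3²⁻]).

CA = 2.32 mmol/kg

CA = [HCO3⁻] + 2[CO3²⁻] = (α₁ + 2α₂)·DIC
At pH 7.74: [H⁺]/K1 = 10^-1.93 = 0.011749, K2/[H⁺] = 10^-1.14 = 0.072444
α₁ = 1/(1 + 0.011749 + 0.072444) = 1/1.0842 = 0.9223; α₂ = α₁·K2/[H⁺] = 0.06682
α₁ + 2α₂ = 1.0560
CA = 1.0560 × 2.20 = 2.32 mmol/kg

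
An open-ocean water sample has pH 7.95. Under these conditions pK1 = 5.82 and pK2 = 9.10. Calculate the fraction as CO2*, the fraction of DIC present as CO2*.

α₀ = 0.00688

α₀ = 1 / (1 + K1/[H⁺] + K1K2/[H⁺]²) = 1 / (1 + 10^+2.13 + 10^+0.98)
   = 1 / (1 + 134.90 + 9.5499) = 1/145.45 = 0.006875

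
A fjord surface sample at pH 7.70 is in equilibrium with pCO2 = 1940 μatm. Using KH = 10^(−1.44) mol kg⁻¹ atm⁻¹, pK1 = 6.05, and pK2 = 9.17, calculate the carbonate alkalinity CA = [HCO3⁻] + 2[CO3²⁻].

CA = 3.36 mmol/kg

[CO2*] = KH · pCO2 = 10^(−1.44) × 1940×10^-6 = 7.044×10^-5 mol/kg
α₀ = 1/(1 + K1/[H⁺] + K1K2/[H⁺]²) = 1/(1 + 10^+1.65 + 10^+0.18) = 0.02119
DIC = [CO2*]/α₀ = 7.044×10^-5 / 0.02119 = 3.323 mmol/kg
CA = (α₁ + 2α₂)·DIC = (0.9467 + 2×0.03208) × 3.323 = 3.36 mmol/kg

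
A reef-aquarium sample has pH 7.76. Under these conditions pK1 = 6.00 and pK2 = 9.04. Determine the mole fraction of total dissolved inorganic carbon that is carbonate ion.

α₂ = 1 / (1 + [H⁺]/K2 + [H⁺]²/(K1K2)) = 1 / (1 + 10^+1.28 + 10^-0.48)
   = 1 / (1 + 19.055 + 0.33113) = 1/20.386 = 0.04905

α₂ = 0.0491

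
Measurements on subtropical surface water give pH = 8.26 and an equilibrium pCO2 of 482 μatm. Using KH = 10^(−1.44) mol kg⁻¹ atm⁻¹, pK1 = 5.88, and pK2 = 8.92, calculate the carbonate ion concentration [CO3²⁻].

[CO3²⁻] = 0.918 mmol/kg

[CO2*] = KH · pCO2 = 10^(−1.44) × 482×10^-6 = 1.750×10^-5 mol/kg
α₀ = 1/(1 + K1/[H⁺] + K1K2/[H⁺]²) = 1/(1 + 10^+2.38 + 10^+1.72) = 0.003409
DIC = [CO2*]/α₀ = 1.750×10^-5 / 0.003409 = 5.134 mmol/kg
[CO3²⁻] = α₂·DIC; α₂ = 0.1789, so [CO3²⁻] = 0.1789 × 5.134 = 0.918 mmol/kg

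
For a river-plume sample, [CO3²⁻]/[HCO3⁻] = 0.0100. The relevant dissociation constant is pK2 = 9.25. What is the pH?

pH = 7.25

From K2 = [H⁺][CO3²⁻]/[HCO3⁻]:  pH = pK2 + log₁₀([CO3²⁻]/[HCO3⁻])
log₁₀(0.0100) = -2.000
pH = 9.25 + (-2.000) = 7.25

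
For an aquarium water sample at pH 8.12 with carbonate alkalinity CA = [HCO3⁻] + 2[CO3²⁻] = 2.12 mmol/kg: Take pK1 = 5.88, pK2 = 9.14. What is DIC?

DIC = 1.96 mmol/kg

CA = [HCO3⁻] + 2[CO3²⁻] = (α₁ + 2α₂)·DIC
At pH 8.12: [H⁺]/K1 = 10^-2.24 = 0.0057544, K2/[H⁺] = 10^-1.02 = 0.095499
α₁ = 1/(1 + 0.0057544 + 0.095499) = 1/1.1013 = 0.9081; α₂ = α₁·K2/[H⁺] = 0.08672
α₁ + 2α₂ = 1.0815
DIC = CA / (α₁ + 2α₂) = 2.12 / 1.0815 = 1.96 mmol/kg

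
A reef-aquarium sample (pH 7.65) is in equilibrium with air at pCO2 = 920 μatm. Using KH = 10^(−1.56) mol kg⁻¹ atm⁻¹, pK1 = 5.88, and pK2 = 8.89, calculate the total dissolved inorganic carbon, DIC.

[CO2*] = KH · pCO2 = 10^(−1.56) × 920×10^-6 = 2.534×10^-5 mol/kg
α₀ = 1/(1 + K1/[H⁺] + K1K2/[H⁺]²) = 1/(1 + 10^+1.77 + 10^+0.53) = 0.01580
DIC = [CO2*]/α₀ = 2.534×10^-5 / 0.01580 = 1.60 mmol/kg

DIC = 1.60 mmol/kg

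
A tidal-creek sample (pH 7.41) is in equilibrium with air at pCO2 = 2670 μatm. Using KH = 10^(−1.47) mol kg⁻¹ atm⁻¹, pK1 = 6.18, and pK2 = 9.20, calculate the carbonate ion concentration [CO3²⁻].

[CO3²⁻] = 0.0249 mmol/kg

[CO2*] = KH · pCO2 = 10^(−1.47) × 2670×10^-6 = 9.047×10^-5 mol/kg
α₀ = 1/(1 + K1/[H⁺] + K1K2/[H⁺]²) = 1/(1 + 10^+1.23 + 10^-0.56) = 0.05477
DIC = [CO2*]/α₀ = 9.047×10^-5 / 0.05477 = 1.652 mmol/kg
[CO3²⁻] = α₂·DIC; α₂ = 0.01509, so [CO3²⁻] = 0.01509 × 1.652 = 0.0249 mmol/kg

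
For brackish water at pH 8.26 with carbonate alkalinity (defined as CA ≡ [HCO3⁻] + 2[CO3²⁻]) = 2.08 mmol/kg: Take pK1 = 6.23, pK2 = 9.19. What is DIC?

DIC = 1.90 mmol/kg

CA = [HCO3⁻] + 2[CO3²⁻] = (α₁ + 2α₂)·DIC
At pH 8.26: [H⁺]/K1 = 10^-2.03 = 0.0093325, K2/[H⁺] = 10^-0.93 = 0.11749
α₁ = 1/(1 + 0.0093325 + 0.11749) = 1/1.1268 = 0.8875; α₂ = α₁·K2/[H⁺] = 0.1043
α₁ + 2α₂ = 1.0960
DIC = CA / (α₁ + 2α₂) = 2.08 / 1.0960 = 1.90 mmol/kg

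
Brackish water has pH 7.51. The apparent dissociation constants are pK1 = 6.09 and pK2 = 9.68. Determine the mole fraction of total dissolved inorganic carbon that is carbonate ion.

α₂ = 1 / (1 + [H⁺]/K2 + [H⁺]²/(K1K2)) = 1 / (1 + 10^+2.17 + 10^+0.75)
   = 1 / (1 + 147.91 + 5.6234) = 1/154.53 = 0.006471

α₂ = 0.00647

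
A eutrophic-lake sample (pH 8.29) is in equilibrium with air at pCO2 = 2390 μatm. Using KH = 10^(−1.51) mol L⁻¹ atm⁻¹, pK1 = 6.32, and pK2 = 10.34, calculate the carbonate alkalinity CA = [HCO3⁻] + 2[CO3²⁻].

CA = 7.02 mmol/L

[CO2*] = KH · pCO2 = 10^(−1.51) × 2390×10^-6 = 7.386×10^-5 mol/L
α₀ = 1/(1 + K1/[H⁺] + K1K2/[H⁺]²) = 1/(1 + 10^+1.97 + 10^-0.08) = 0.01051
DIC = [CO2*]/α₀ = 7.386×10^-5 / 0.01051 = 7.028 mmol/L
CA = (α₁ + 2α₂)·DIC = (0.9808 + 2×0.008741) × 7.028 = 7.02 mmol/L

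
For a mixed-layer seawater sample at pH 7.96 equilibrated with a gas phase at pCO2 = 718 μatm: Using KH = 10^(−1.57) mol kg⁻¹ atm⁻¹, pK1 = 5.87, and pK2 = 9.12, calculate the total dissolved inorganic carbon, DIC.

[CO2*] = KH · pCO2 = 10^(−1.57) × 718×10^-6 = 1.933×10^-5 mol/kg
α₀ = 1/(1 + K1/[H⁺] + K1K2/[H⁺]²) = 1/(1 + 10^+2.09 + 10^+0.93) = 0.007545
DIC = [CO2*]/α₀ = 1.933×10^-5 / 0.007545 = 2.56 mmol/kg

DIC = 2.56 mmol/kg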